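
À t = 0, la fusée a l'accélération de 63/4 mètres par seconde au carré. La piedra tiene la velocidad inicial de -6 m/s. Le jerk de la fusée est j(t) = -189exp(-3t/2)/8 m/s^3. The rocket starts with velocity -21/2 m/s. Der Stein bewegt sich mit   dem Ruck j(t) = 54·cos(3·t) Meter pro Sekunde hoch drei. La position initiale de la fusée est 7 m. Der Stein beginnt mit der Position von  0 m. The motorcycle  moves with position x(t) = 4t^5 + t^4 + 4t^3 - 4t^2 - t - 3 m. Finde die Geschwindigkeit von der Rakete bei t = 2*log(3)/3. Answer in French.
Nous devons trouver l'intégrale de notre équation du jerk j(t) = -189·exp(-3·t/2)/8 2 fois. En prenant ∫j(t)dt et en appliquant a(0) = 63/4, nous trouvons a(t) = 63·exp(-3·t/2)/4. La primitive de l'accélération est la vitesse. En utilisant v(0) = -21/2, nous obtenons v(t) = -21·exp(-3·t/2)/2. De l'équation de la vitesse v(t) = -21·exp(-3·t/2)/2, nous substituons t = 2*log(3)/3 pour obtenir v = -7/2.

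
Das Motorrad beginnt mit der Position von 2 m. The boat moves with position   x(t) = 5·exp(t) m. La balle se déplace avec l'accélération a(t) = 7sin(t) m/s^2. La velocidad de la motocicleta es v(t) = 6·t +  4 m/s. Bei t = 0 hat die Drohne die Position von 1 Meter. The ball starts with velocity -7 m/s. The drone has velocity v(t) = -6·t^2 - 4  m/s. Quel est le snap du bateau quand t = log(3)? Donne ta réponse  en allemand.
Um dies zu lösen, müssen wir 4 Ableitungen unserer Gleichung für die Position x(t) = 5·exp(t) nehmen. Mit d/dt von x(t) finden wir v(t) = 5·exp(t). Die Ableitung von der Geschwindigkeit ergibt die Beschleunigung: a(t) = 5·exp(t). Durch Ableiten von der Beschleunigung erhalten wir den Ruck: j(t) = 5·exp(t). Durch Ableiten von dem Ruck erhalten wir den Snap: s(t) = 5·exp(t). Aus der Gleichung für den Snap s(t) = 5·exp(t), setzen wir t = log(3) ein und erhalten s = 15.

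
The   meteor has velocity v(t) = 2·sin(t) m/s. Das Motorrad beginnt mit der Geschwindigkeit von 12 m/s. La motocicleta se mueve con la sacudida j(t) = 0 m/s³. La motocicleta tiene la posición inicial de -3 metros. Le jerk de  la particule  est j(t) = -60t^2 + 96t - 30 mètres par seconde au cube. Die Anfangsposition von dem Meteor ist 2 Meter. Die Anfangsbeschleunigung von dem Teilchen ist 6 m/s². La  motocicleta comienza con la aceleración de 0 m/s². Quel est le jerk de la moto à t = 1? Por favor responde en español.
De la ecuación de la sacudida j(t) = 0, sustituimos t = 1 para obtener j = 0.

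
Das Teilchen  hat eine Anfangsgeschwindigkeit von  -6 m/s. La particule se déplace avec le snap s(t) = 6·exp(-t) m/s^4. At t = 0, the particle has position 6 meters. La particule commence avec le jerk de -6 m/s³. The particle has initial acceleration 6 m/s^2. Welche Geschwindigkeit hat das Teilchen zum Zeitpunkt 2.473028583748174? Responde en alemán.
Um dies zu lösen, müssen wir 3 Integrale unserer Gleichung für den Snap s(t) = 6·exp(-t) finden. Die Stammfunktion von dem Snap ist der Ruck. Mit j(0) = -6 erhalten wir j(t) = -6·exp(-t). Mit ∫j(t)dt und Anwendung von a(0) = 6, finden wir a(t) = 6·exp(-t). Das Integral von der Beschleunigung ist die Geschwindigkeit. Mit v(0) = -6 erhalten wir v(t) = -6·exp(-t). Wir haben die Geschwindigkeit v(t) = -6·exp(-t). Durch Einsetzen von t = 2.473028583748174: v(2.473028583748174) = -0.505974445203649.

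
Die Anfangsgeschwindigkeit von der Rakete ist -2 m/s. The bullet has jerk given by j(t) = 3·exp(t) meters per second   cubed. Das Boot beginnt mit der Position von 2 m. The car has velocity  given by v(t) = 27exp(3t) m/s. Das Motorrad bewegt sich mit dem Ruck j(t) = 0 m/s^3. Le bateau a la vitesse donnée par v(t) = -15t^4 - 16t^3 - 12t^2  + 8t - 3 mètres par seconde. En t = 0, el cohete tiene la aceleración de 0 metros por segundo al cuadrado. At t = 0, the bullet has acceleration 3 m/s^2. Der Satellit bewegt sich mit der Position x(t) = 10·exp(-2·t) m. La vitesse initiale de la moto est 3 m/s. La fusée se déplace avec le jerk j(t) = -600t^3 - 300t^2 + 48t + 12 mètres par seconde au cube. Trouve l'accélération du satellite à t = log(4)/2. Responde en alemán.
Um dies zu lösen, müssen wir 2 Ableitungen unserer Gleichung für die Position x(t) = 10·exp(-2·t) nehmen. Die Ableitung von der Position ergibt die Geschwindigkeit: v(t) = -20·exp(-2·t). Mit d/dt von v(t) finden wir a(t) = 40·exp(-2·t). Wir haben die Beschleunigung a(t) = 40·exp(-2·t). Durch Einsetzen von t = log(4)/2: a(log(4)/2) = 10.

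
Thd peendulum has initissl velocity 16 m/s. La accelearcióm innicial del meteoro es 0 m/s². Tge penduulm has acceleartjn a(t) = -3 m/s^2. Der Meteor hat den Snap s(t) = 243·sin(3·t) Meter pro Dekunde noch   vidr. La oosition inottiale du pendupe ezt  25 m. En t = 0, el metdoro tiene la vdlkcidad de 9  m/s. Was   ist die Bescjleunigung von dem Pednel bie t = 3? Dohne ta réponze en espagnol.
Usando a(t) = -3 y sustituyendo t = 3, encontramos a = -3.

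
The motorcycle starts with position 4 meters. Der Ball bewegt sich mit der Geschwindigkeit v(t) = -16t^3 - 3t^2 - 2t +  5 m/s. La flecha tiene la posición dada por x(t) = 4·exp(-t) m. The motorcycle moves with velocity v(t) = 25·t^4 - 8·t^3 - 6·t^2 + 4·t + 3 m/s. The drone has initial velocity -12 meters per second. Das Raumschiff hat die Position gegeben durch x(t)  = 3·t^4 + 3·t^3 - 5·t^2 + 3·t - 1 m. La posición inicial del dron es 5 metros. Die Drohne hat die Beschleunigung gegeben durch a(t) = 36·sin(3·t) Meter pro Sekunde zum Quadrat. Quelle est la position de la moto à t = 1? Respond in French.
Pour résoudre ceci, nous devons prendre 1 primitive de notre équation de la vitesse v(t) = 25·t^4 - 8·t^3 - 6·t^2 + 4·t + 3. En prenant ∫v(t)dt et en appliquant x(0) = 4, nous trouvons x(t) = 5·t^5 - 2·t^4 - 2·t^3 + 2·t^2 + 3·t + 4. En utilisant x(t) = 5·t^5 - 2·t^4 - 2·t^3 + 2·t^2 + 3·t + 4 et en substituant t = 1, nous trouvons x = 10.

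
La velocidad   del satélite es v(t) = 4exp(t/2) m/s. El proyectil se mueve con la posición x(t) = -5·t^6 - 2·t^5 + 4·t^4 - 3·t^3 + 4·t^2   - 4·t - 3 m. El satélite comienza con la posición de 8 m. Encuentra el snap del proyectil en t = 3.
Para resolver esto, necesitamos tomar 4 derivadas de nuestra ecuación de la posición x(t) = -5·t^6 - 2·t^5 + 4·t^4 - 3·t^3 + 4·t^2 - 4·t - 3. La derivada de la posición da la velocidad: v(t) = -30·t^5 - 10·t^4 + 16·t^3 - 9·t^2 + 8·t - 4. La derivada de la velocidad da la aceleración: a(t) = -150·t^4 - 40·t^3 + 48·t^2 - 18·t + 8. Derivando la aceleración, obtenemos la sacudida: j(t) = -600·t^3 - 120·t^2 + 96·t - 18. La derivada de la sacudida da el snap: s(t) = -1800·t^2 - 240·t + 96. De la ecuación del snap s(t) = -1800·t^2 - 240·t + 96, sustituimos t = 3 para obtener s = -16824.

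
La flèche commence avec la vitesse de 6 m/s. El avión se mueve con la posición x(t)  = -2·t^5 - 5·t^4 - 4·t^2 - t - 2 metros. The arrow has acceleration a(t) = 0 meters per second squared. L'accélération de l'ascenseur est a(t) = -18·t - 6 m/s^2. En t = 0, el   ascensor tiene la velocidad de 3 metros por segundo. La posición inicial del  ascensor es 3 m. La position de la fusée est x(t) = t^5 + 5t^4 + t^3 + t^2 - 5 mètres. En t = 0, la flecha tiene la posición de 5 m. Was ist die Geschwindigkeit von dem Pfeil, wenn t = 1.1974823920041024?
Wir müssen die Stammfunktion unserer Gleichung für die Beschleunigung a(t) = 0 1-mal finden. Die Stammfunktion von der Beschleunigung ist die Geschwindigkeit. Mit v(0) = 6 erhalten wir v(t) = 6. Wir haben die Geschwindigkeit v(t) = 6. Durch Einsetzen von t = 1.1974823920041024: v(1.1974823920041024) = 6.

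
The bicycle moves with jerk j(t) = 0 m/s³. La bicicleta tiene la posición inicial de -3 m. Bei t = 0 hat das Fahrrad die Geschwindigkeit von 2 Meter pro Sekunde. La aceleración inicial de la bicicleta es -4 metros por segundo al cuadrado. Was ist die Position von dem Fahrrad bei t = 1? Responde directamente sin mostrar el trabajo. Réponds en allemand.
Die Antwort ist -3.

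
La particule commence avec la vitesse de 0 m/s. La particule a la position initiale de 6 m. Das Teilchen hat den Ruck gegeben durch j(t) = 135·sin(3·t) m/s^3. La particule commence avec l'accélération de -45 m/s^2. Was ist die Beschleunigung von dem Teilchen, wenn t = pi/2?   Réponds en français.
Nous devons intégrer notre équation du jerk j(t) = 135·sin(3·t) 1 fois. L'intégrale du jerk, avec a(0) = -45, donne l'accélération: a(t) = -45·cos(3·t). En utilisant a(t) = -45·cos(3·t) et en substituant t = pi/2, nous trouvons a = 0.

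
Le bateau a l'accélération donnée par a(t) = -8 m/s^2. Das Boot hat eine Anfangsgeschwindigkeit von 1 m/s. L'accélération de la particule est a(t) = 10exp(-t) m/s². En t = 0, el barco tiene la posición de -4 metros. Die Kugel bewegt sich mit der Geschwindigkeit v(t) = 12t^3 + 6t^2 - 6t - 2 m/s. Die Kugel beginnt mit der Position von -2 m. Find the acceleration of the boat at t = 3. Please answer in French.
En utilisant a(t) = -8 et en substituant t = 3, nous trouvons a = -8.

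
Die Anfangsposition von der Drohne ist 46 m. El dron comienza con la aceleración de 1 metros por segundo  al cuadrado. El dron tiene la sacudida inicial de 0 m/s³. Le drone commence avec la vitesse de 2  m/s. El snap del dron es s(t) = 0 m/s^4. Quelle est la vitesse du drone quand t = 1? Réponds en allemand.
Um dies zu lösen, müssen wir 3 Stammfunktionen unserer Gleichung für den Snap s(t) = 0 finden. Mit ∫s(t)dt und Anwendung von j(0) = 0, finden wir j(t) = 0. Mit ∫j(t)dt und Anwendung von a(0) = 1, finden wir a(t) = 1. Das Integral von der Beschleunigung ist die Geschwindigkeit. Mit v(0) = 2 erhalten wir v(t) = t + 2. Aus der Gleichung für die Geschwindigkeit v(t) = t + 2, setzen wir t = 1 ein und erhalten v = 3.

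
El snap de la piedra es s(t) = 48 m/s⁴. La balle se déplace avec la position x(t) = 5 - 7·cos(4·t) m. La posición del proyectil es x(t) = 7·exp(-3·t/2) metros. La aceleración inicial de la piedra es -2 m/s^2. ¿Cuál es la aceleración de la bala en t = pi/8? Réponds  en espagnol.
Partiendo de la posición x(t) = 5 - 7·cos(4·t), tomamos 2 derivadas. Derivando la posición, obtenemos la velocidad: v(t) = 28·sin(4·t). Tomando d/dt de v(t), encontramos a(t) = 112·cos(4·t). Tenemos la aceleración a(t) = 112·cos(4·t). Sustituyendo t = pi/8: a(pi/8) = 0.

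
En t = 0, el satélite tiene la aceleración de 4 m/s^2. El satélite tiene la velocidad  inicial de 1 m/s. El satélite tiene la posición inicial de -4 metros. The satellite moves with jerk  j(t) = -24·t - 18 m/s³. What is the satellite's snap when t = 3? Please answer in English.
We must differentiate our jerk equation j(t) = -24·t - 18 1 time. Taking d/dt of j(t), we find s(t) = -24. From the given snap equation s(t) = -24, we substitute t = 3 to get s = -24.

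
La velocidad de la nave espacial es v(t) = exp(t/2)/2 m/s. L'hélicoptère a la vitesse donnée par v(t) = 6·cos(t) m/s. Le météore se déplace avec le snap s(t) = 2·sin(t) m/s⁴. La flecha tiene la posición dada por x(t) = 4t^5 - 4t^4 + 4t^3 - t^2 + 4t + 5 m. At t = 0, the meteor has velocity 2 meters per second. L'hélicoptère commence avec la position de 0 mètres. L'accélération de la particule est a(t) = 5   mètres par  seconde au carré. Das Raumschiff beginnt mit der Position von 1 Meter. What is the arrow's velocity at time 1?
To solve this, we need to take 1 derivative of our position equation x(t) = 4·t^5 - 4·t^4 + 4·t^3 - t^2 + 4·t + 5. Taking d/dt of x(t), we find v(t) = 20·t^4 - 16·t^3 + 12·t^2 - 2·t + 4. We have velocity v(t) = 20·t^4 - 16·t^3 + 12·t^2 - 2·t + 4. Substituting t = 1: v(1) = 18.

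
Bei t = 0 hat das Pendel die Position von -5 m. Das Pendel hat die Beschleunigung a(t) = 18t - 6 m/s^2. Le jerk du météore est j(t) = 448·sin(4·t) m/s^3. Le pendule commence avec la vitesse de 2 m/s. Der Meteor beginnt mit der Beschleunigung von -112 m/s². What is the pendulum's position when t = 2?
To find the answer, we compute 2 integrals of a(t) = 18·t - 6. The integral of acceleration, with v(0) = 2, gives velocity: v(t) = 9·t^2 - 6·t + 2. The antiderivative of velocity, with x(0) = -5, gives position: x(t) = 3·t^3 - 3·t^2 + 2·t - 5. From the given position equation x(t) = 3·t^3 - 3·t^2 + 2·t - 5, we substitute t = 2 to get x = 11.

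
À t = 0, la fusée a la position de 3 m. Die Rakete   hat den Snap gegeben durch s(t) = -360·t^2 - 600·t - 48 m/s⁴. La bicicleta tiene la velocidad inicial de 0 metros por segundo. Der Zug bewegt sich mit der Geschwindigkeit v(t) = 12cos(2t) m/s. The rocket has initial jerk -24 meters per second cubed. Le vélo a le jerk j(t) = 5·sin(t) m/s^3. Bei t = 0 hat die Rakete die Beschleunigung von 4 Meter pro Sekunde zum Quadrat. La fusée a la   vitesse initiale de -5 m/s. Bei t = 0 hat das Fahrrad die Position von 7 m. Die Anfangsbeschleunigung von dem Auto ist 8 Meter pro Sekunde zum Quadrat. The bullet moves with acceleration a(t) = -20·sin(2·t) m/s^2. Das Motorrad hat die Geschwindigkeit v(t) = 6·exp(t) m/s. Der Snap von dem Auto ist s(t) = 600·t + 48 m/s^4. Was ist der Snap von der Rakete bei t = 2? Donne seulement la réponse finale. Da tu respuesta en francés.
s(2) = -2688.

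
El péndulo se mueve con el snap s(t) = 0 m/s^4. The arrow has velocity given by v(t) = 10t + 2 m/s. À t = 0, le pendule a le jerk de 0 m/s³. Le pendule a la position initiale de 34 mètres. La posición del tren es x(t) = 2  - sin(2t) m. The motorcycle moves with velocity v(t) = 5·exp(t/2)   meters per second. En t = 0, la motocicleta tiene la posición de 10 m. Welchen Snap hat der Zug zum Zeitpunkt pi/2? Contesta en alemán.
Um dies zu lösen, müssen wir 4 Ableitungen unserer Gleichung für die Position x(t) = 2 - sin(2·t) nehmen. Die Ableitung von der Position ergibt die Geschwindigkeit: v(t) = -2·cos(2·t). Mit d/dt von v(t) finden wir a(t) = 4·sin(2·t). Mit d/dt von a(t) finden wir j(t) = 8·cos(2·t). Durch Ableiten von dem Ruck erhalten wir den Snap: s(t) = -16·sin(2·t). Mit s(t) = -16·sin(2·t) und Einsetzen von t = pi/2, finden wir s = 0.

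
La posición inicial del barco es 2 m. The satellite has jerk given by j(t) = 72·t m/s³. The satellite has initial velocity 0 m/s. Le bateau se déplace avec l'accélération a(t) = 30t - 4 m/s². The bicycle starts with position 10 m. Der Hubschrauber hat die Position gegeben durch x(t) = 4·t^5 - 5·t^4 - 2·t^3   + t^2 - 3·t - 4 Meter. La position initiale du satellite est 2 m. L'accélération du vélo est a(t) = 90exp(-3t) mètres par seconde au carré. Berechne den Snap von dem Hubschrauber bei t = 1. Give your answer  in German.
Wir müssen unsere Gleichung für die Position x(t) = 4·t^5 - 5·t^4 - 2·t^3 + t^2 - 3·t - 4 4-mal ableiten. Durch Ableiten von der Position erhalten wir die Geschwindigkeit: v(t) = 20·t^4 - 20·t^3 - 6·t^2 + 2·t - 3. Mit d/dt von v(t) finden wir a(t) = 80·t^3 - 60·t^2 - 12·t + 2. Die Ableitung von der Beschleunigung ergibt den Ruck: j(t) = 240·t^2 - 120·t - 12. Die Ableitung von dem Ruck ergibt den Snap: s(t) = 480·t - 120. Mit s(t) = 480·t - 120 und Einsetzen von t = 1, finden wir s = 360.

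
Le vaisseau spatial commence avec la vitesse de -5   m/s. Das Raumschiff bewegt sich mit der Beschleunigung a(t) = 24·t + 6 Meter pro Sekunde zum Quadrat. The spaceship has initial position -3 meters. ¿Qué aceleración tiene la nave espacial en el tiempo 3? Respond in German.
Wir haben die Beschleunigung a(t) = 24·t + 6. Durch Einsetzen von t = 3: a(3) = 78.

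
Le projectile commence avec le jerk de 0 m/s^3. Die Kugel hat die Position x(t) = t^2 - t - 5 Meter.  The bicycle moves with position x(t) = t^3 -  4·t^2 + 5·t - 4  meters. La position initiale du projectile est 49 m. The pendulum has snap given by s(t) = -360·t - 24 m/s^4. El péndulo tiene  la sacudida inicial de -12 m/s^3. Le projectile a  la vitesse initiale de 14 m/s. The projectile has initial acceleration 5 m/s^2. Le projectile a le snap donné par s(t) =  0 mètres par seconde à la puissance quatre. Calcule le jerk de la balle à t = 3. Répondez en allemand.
Wir müssen unsere Gleichung für die Position x(t) = t^2 - t - 5 3-mal ableiten. Mit d/dt von x(t) finden wir v(t) = 2·t - 1. Durch Ableiten von der Geschwindigkeit erhalten wir die Beschleunigung: a(t) = 2. Mit d/dt von a(t) finden wir j(t) = 0. Aus der Gleichung für den Ruck j(t) = 0, setzen wir t = 3 ein und erhalten j = 0.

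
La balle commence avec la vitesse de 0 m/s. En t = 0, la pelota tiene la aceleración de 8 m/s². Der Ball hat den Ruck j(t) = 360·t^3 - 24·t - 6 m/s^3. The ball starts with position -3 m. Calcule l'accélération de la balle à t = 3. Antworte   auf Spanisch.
Necesitamos integrar nuestra ecuación de la sacudida j(t) = 360·t^3 - 24·t - 6 1 vez. Tomando ∫j(t)dt y aplicando a(0) = 8, encontramos a(t) = 90·t^4 - 12·t^2 - 6·t + 8. Tenemos la aceleración a(t) = 90·t^4 - 12·t^2 - 6·t + 8. Sustituyendo t = 3: a(3) = 7172.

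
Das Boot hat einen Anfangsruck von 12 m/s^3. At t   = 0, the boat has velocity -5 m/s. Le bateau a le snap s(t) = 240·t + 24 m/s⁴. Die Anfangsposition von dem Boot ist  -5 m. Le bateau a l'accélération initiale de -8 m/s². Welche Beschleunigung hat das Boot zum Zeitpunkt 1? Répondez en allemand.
Wir müssen das Integral unserer Gleichung für den Snap s(t) = 240·t + 24 2-mal finden. Durch Integration von dem Snap und Verwendung der Anfangsbedingung j(0) = 12, erhalten wir j(t) = 120·t^2 + 24·t + 12. Die Stammfunktion von dem Ruck ist die Beschleunigung. Mit a(0) = -8 erhalten wir a(t) = 40·t^3 + 12·t^2 + 12·t - 8. Wir haben die Beschleunigung a(t) = 40·t^3 + 12·t^2 + 12·t - 8. Durch Einsetzen von t = 1: a(1) = 56.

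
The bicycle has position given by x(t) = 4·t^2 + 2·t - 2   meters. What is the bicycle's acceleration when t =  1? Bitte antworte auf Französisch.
Nous devons dériver notre équation de la position x(t) = 4·t^2 + 2·t - 2 2 fois. La dérivée de la position donne la vitesse: v(t) = 8·t + 2. En prenant d/dt de v(t), nous trouvons a(t) = 8. De l'équation de l'accélération a(t) = 8, nous substituons t = 1 pour obtenir a = 8.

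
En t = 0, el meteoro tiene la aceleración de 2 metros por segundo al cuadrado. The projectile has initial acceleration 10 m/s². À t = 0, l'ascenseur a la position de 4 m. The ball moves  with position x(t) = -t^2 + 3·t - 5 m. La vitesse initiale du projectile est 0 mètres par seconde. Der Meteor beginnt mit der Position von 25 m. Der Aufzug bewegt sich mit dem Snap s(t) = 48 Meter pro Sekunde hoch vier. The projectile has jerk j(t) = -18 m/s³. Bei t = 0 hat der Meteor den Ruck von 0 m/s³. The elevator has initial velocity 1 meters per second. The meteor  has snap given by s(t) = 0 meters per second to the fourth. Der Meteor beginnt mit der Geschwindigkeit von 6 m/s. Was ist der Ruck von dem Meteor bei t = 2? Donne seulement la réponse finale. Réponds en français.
La réponse est 0.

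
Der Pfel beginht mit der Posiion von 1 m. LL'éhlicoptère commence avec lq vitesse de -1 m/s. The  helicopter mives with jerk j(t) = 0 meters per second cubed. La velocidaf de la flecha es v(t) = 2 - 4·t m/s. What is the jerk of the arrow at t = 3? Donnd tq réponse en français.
En partant de la vitesse v(t) = 2 - 4·t, nous prenons 2 dérivées. La dérivée de la vitesse donne l'accélération: a(t) = -4. En dérivant l'accélération, nous obtenons le jerk: j(t) = 0. De l'équation du jerk j(t) = 0, nous substituons t = 3 pour obtenir j = 0.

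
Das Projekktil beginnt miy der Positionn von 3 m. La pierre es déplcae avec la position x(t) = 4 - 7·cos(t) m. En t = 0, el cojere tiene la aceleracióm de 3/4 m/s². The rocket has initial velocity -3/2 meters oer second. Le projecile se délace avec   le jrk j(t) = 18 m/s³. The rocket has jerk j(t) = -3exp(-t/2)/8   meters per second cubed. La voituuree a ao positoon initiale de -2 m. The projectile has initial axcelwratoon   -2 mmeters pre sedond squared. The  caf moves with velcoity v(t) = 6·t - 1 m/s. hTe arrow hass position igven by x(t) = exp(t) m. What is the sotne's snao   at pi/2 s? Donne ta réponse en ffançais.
Nous devons dériver notre équation de la position x(t) = 4 - 7·cos(t) 4 fois. En prenant d/dt de x(t), nous trouvons v(t) = 7·sin(t). La dérivée de la vitesse donne l'accélération: a(t) = 7·cos(t). En prenant d/dt de a(t), nous trouvons j(t) = -7·sin(t). En dérivant le jerk, nous obtenons le snap: s(t) = -7·cos(t). Nous avons le snap s(t) = -7·cos(t). En substituant t = pi/2: s(pi/2) = 0.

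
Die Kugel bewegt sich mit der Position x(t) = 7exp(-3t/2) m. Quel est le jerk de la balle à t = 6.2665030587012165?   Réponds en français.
Nous devons dériver notre équation de la position x(t) = 7·exp(-3·t/2) 3 fois. En dérivant la position, nous obtenons la vitesse: v(t) = -21·exp(-3·t/2)/2. En dérivant la vitesse, nous obtenons l'accélération: a(t) = 63·exp(-3·t/2)/4. En prenant d/dt de a(t), nous trouvons j(t) = -189·exp(-3·t/2)/8. En utilisant j(t) = -189·exp(-3·t/2)/8 et en substituant t = 6.2665030587012165, nous trouvons j = -0.00195483572995814.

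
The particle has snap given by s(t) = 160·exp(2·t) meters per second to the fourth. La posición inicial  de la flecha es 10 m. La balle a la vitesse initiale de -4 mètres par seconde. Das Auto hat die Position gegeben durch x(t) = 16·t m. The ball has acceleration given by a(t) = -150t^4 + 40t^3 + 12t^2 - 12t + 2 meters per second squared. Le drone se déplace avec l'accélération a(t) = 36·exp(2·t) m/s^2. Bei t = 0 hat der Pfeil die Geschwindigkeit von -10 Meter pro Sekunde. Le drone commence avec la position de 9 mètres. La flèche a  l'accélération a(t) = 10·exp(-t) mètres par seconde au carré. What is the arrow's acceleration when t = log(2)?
From the given acceleration equation a(t) = 10·exp(-t), we substitute t = log(2) to get a = 5.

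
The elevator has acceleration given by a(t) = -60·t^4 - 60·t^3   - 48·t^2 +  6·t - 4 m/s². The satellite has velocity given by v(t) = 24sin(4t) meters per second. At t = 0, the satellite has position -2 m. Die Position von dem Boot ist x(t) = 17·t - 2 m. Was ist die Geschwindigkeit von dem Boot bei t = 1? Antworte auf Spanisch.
Partiendo de la posición x(t) = 17·t - 2, tomamos 1 derivada. La derivada de la posición da la velocidad: v(t) = 17. Usando v(t) = 17 y sustituyendo t = 1, encontramos v = 17.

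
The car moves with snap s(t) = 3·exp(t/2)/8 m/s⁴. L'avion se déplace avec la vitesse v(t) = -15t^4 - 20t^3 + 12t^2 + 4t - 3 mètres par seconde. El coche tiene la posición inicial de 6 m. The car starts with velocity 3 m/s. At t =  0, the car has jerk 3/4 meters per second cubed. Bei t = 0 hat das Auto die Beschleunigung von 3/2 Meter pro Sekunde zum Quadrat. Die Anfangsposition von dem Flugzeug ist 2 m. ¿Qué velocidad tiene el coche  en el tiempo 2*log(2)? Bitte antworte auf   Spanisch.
Debemos encontrar la integral de nuestra ecuación del snap s(t) = 3·exp(t/2)/8 3 veces. Integrando el snap y usando la condición inicial j(0) = 3/4, obtenemos j(t) = 3·exp(t/2)/4. Tomando ∫j(t)dt y aplicando a(0) = 3/2, encontramos a(t) = 3·exp(t/2)/2. La antiderivada de la aceleración es la velocidad. Usando v(0) = 3, obtenemos v(t) = 3·exp(t/2). Tenemos la velocidad v(t) = 3·exp(t/2). Sustituyendo t = 2*log(2): v(2*log(2)) = 6.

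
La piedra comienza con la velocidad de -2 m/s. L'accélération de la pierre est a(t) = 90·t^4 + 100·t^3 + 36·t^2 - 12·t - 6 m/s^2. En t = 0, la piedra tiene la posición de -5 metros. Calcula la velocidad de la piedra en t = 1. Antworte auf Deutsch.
Um dies zu lösen, müssen wir 1 Integral unserer Gleichung für die Beschleunigung a(t) = 90·t^4 + 100·t^3 + 36·t^2 - 12·t - 6 finden. Das Integral von der Beschleunigung, mit v(0) = -2, ergibt die Geschwindigkeit: v(t) = 18·t^5 + 25·t^4 + 12·t^3 - 6·t^2 - 6·t - 2. Wir haben die Geschwindigkeit v(t) = 18·t^5 + 25·t^4 + 12·t^3 - 6·t^2 - 6·t - 2. Durch Einsetzen von t = 1: v(1) = 41.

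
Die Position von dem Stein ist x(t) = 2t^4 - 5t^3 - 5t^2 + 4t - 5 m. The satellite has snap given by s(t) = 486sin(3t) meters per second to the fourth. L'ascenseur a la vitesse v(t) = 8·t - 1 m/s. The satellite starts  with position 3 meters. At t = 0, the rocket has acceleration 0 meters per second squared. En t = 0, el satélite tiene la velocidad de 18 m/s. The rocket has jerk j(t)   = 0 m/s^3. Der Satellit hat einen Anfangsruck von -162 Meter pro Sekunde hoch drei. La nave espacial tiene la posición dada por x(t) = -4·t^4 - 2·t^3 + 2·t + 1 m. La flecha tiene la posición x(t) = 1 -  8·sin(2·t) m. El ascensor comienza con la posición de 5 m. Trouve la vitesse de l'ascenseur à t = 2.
Nous avons la vitesse v(t) = 8·t - 1. En substituant t = 2: v(2) = 15.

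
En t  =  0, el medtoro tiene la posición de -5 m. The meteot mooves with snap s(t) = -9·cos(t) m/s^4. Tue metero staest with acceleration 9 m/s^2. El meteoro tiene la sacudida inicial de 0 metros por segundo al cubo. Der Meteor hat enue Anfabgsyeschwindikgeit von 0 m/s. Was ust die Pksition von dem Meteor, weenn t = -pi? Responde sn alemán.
Wir müssen unsere Gleichung für den Snap s(t) = -9·cos(t) 4-mal integrieren. Die Stammfunktion von dem Snap, mit j(0) = 0, ergibt den Ruck: j(t) = -9·sin(t). Durch Integration von dem Ruck und Verwendung der Anfangsbedingung a(0) = 9, erhalten wir a(t) = 9·cos(t). Die Stammfunktion von der Beschleunigung ist die Geschwindigkeit. Mit v(0) = 0 erhalten wir v(t) = 9·sin(t). Die Stammfunktion von der Geschwindigkeit ist die Position. Mit x(0) = -5 erhalten wir x(t) = 4 - 9·cos(t). Mit x(t) = 4 - 9·cos(t) und Einsetzen von t = -pi, finden wir x = 13.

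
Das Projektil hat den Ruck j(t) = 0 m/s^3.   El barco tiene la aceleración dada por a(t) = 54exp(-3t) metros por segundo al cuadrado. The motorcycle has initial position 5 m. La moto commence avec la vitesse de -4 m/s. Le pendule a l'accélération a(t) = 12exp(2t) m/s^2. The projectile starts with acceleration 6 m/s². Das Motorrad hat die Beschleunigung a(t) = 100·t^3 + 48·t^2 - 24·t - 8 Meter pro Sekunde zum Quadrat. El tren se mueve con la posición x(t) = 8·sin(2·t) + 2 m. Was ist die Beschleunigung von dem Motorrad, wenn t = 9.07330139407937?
Aus der Gleichung für die Beschleunigung a(t) = 100·t^3 + 48·t^2 - 24·t - 8, setzen wir t = 9.07330139407937 ein und erhalten a = 78421.6016960259.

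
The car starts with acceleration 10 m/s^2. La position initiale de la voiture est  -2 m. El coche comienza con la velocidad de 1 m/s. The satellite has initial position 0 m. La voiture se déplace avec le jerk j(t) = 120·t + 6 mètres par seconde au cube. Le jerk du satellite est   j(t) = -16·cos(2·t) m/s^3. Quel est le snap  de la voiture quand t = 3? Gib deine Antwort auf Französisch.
En partant du jerk j(t) = 120·t + 6, nous prenons 1 dérivée. En dérivant le jerk, nous obtenons le snap: s(t) = 120. De l'équation du snap s(t) = 120, nous substituons t = 3 pour obtenir s = 120.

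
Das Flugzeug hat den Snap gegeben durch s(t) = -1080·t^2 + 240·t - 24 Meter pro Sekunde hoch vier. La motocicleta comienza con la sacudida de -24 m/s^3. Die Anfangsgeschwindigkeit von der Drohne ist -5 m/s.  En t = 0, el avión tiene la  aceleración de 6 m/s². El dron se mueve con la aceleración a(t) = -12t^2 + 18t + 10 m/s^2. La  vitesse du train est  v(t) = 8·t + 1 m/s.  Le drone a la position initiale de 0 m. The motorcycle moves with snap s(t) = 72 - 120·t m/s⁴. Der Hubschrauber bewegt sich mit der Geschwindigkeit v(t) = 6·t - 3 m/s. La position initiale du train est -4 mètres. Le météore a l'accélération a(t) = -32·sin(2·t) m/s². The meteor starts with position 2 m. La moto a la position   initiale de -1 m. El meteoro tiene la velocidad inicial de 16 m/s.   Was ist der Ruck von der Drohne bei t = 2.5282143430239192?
Um dies zu lösen, müssen wir 1 Ableitung unserer Gleichung für die Beschleunigung a(t) = -12·t^2 + 18·t + 10 nehmen. Mit d/dt von a(t) finden wir j(t) = 18 - 24·t. Wir haben den Ruck j(t) = 18 - 24·t. Durch Einsetzen von t = 2.5282143430239192: j(2.5282143430239192) = -42.6771442325741.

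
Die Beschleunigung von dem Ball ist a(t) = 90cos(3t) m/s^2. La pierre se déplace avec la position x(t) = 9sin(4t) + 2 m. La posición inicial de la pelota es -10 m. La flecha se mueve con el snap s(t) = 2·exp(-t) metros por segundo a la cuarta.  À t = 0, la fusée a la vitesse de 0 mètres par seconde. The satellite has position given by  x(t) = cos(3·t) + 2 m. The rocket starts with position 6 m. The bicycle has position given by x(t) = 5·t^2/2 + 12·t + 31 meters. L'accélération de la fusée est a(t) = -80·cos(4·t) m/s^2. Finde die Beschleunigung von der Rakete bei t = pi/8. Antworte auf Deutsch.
Aus der Gleichung für die Beschleunigung a(t) = -80·cos(4·t), setzen wir t = pi/8 ein und erhalten a = 0.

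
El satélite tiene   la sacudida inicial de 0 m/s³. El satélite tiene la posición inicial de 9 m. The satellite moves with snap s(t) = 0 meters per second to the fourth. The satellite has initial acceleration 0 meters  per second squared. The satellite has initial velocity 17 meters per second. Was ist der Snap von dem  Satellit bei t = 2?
Aus der Gleichung für den Snap s(t) = 0, setzen wir t = 2 ein und erhalten s = 0.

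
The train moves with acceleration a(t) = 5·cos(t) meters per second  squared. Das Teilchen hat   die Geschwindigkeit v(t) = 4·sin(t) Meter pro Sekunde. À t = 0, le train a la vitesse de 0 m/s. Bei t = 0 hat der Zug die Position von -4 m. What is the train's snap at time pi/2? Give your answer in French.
En partant de l'accélération a(t) = 5·cos(t), nous prenons 2 dérivées. En prenant d/dt de a(t), nous trouvons j(t) = -5·sin(t). La dérivée du jerk donne le snap: s(t) = -5·cos(t). En utilisant s(t) = -5·cos(t) et en substituant t = pi/2, nous trouvons s = 0.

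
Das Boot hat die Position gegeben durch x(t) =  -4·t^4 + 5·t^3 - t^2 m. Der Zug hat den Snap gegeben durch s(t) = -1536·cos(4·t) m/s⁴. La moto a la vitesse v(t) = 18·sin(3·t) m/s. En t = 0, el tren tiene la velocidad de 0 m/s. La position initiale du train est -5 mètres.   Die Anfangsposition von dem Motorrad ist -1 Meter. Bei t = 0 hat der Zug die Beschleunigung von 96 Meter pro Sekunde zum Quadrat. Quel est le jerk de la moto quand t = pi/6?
Nous devons dériver notre équation de la vitesse v(t) = 18·sin(3·t) 2 fois. La dérivée de la vitesse donne l'accélération: a(t) = 54·cos(3·t). La dérivée de l'accélération donne le jerk: j(t) = -162·sin(3·t). Nous avons le jerk j(t) = -162·sin(3·t). En substituant t = pi/6: j(pi/6) = -162.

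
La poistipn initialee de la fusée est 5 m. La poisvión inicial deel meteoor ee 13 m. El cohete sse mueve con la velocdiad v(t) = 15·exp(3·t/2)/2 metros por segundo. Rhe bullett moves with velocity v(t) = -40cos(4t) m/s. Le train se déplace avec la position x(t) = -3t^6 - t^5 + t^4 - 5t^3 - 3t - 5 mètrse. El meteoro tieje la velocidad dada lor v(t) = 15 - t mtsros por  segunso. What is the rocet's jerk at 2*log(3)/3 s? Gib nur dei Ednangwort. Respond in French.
Le jerk à t = 2*log(3)/3 est j = 405/8.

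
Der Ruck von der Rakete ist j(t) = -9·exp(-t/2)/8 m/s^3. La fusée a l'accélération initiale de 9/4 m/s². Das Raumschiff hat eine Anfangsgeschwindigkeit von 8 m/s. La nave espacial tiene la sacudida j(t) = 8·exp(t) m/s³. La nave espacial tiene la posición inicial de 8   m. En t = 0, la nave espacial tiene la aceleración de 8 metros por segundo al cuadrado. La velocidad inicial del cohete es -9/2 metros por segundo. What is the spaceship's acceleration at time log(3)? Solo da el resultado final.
At t = log(3), a = 24.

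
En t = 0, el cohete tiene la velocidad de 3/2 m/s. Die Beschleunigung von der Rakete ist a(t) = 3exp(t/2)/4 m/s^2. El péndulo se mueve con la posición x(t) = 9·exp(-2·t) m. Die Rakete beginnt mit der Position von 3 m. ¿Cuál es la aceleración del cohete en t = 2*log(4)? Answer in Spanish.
Usando a(t) = 3·exp(t/2)/4 y sustituyendo t = 2*log(4), encontramos a = 3.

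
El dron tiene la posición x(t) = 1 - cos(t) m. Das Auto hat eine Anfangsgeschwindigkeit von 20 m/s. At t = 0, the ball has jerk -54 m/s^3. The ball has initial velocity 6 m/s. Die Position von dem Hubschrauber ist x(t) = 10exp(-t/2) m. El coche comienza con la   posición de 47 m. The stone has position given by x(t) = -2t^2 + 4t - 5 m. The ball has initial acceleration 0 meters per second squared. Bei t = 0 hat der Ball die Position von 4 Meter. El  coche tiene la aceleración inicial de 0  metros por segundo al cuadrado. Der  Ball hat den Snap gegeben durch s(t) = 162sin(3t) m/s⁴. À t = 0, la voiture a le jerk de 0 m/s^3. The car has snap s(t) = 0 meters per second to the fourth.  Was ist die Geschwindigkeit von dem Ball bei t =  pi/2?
Wir müssen unsere Gleichung für den Snap s(t) = 162·sin(3·t) 3-mal integrieren. Durch Integration von dem Snap und Verwendung der Anfangsbedingung j(0) = -54, erhalten wir j(t) = -54·cos(3·t). Mit ∫j(t)dt und Anwendung von a(0) = 0, finden wir a(t) = -18·sin(3·t). Das Integral von der Beschleunigung, mit v(0) = 6, ergibt die Geschwindigkeit: v(t) = 6·cos(3·t). Wir haben die Geschwindigkeit v(t) = 6·cos(3·t). Durch Einsetzen von t = pi/2: v(pi/2) = 0.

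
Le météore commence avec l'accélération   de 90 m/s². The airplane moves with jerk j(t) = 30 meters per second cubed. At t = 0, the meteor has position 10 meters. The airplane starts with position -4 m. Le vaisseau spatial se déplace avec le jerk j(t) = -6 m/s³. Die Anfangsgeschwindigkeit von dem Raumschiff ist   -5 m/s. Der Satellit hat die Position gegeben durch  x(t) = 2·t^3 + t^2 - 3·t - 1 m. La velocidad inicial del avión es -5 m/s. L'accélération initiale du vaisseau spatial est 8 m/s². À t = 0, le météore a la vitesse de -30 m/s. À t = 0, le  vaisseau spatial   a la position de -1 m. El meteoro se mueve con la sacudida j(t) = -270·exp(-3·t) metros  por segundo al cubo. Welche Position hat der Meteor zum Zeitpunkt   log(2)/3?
Wir müssen das Integral unserer Gleichung für den Ruck j(t) = -270·exp(-3·t) 3-mal finden. Durch Integration von dem Ruck und Verwendung der Anfangsbedingung a(0) = 90, erhalten wir a(t) = 90·exp(-3·t). Das Integral von der Beschleunigung ist die Geschwindigkeit. Mit v(0) = -30 erhalten wir v(t) = -30·exp(-3·t). Die Stammfunktion von der Geschwindigkeit, mit x(0) = 10, ergibt die Position: x(t) = 10·exp(-3·t). Mit x(t) = 10·exp(-3·t) und Einsetzen von t = log(2)/3, finden wir x = 5.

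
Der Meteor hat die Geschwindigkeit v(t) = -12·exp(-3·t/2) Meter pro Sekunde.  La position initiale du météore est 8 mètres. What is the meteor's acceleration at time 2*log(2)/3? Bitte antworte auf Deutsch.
Um dies zu lösen, müssen wir 1 Ableitung unserer Gleichung für die Geschwindigkeit v(t) = -12·exp(-3·t/2) nehmen. Durch Ableiten von der Geschwindigkeit erhalten wir die Beschleunigung: a(t) = 18·exp(-3·t/2). Mit a(t) = 18·exp(-3·t/2) und Einsetzen von t = 2*log(2)/3, finden wir a = 9.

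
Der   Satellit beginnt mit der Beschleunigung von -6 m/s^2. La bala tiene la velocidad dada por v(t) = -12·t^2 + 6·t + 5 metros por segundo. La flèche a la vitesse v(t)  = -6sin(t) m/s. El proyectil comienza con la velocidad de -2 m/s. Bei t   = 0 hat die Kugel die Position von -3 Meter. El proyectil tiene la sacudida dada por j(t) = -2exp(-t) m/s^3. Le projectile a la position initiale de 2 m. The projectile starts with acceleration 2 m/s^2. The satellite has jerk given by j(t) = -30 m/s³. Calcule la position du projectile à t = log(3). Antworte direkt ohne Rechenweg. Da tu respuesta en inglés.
At t = log(3), x = 2/3.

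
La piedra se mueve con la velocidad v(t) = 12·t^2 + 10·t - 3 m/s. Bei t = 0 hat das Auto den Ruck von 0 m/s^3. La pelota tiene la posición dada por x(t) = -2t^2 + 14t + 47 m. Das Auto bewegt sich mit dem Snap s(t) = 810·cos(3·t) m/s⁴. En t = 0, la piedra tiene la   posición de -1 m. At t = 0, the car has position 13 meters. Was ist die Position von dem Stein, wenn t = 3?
Wir müssen die Stammfunktion unserer Gleichung für die Geschwindigkeit v(t) = 12·t^2 + 10·t - 3 1-mal finden. Mit ∫v(t)dt und Anwendung von x(0) = -1, finden wir x(t) = 4·t^3 + 5·t^2 - 3·t - 1. Wir haben die Position x(t) = 4·t^3 + 5·t^2 - 3·t - 1. Durch Einsetzen von t = 3: x(3) = 143.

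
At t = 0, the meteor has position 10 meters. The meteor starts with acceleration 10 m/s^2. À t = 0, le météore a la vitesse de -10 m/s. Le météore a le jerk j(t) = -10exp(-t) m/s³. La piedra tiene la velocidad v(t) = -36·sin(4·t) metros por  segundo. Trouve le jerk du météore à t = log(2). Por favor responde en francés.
Nous avons le jerk j(t) = -10·exp(-t). En substituant t = log(2): j(log(2)) = -5.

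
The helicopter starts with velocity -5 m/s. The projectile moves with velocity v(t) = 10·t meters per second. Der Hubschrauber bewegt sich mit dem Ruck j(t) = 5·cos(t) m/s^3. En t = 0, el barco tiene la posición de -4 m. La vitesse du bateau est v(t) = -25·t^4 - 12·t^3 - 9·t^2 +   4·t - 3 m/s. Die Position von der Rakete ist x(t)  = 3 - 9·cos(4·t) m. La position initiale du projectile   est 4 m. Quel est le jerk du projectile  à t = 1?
En partant de la vitesse v(t) = 10·t, nous prenons 2 dérivées. En dérivant la vitesse, nous obtenons l'accélération: a(t) = 10. En prenant d/dt de a(t), nous trouvons j(t) = 0. De l'équation du jerk j(t) = 0, nous substituons t = 1 pour obtenir j = 0.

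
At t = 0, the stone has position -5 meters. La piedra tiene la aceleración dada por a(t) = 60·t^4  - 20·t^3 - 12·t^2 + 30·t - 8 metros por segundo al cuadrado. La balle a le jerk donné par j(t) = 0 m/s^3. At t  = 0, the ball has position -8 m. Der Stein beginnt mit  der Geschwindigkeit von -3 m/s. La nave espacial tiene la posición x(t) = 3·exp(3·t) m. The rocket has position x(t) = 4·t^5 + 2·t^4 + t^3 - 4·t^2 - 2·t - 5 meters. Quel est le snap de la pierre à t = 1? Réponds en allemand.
Ausgehend von der Beschleunigung a(t) = 60·t^4 - 20·t^3 - 12·t^2 + 30·t - 8, nehmen wir 2 Ableitungen. Die Ableitung von der Beschleunigung ergibt den Ruck: j(t) = 240·t^3 - 60·t^2 - 24·t + 30. Mit d/dt von j(t) finden wir s(t) = 720·t^2 - 120·t - 24. Aus der Gleichung für den Snap s(t) = 720·t^2 - 120·t - 24, setzen wir t = 1 ein und erhalten s = 576.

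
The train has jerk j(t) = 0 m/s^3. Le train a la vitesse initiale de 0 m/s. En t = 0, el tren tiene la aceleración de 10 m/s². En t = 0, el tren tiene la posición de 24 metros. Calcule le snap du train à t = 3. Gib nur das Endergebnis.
À t = 3, s = 0.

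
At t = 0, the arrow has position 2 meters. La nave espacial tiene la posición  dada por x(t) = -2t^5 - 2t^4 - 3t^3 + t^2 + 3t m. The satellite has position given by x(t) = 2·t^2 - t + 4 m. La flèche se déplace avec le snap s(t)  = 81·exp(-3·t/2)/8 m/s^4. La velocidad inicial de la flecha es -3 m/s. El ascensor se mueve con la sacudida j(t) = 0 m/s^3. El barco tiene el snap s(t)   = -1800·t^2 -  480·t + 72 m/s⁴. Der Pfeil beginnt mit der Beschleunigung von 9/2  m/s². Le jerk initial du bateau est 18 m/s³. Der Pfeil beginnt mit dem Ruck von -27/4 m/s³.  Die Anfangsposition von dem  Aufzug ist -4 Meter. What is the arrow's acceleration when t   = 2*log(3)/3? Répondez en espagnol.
Para resolver esto, necesitamos tomar 2 integrales de nuestra ecuación del snap s(t) = 81·exp(-3·t/2)/8. La integral del snap es la sacudida. Usando j(0) = -27/4, obtenemos j(t) = -27·exp(-3·t/2)/4. La integral de la sacudida es la aceleración. Usando a(0) = 9/2, obtenemos a(t) = 9·exp(-3·t/2)/2. Usando a(t) = 9·exp(-3·t/2)/2 y sustituyendo t = 2*log(3)/3, encontramos a = 3/2.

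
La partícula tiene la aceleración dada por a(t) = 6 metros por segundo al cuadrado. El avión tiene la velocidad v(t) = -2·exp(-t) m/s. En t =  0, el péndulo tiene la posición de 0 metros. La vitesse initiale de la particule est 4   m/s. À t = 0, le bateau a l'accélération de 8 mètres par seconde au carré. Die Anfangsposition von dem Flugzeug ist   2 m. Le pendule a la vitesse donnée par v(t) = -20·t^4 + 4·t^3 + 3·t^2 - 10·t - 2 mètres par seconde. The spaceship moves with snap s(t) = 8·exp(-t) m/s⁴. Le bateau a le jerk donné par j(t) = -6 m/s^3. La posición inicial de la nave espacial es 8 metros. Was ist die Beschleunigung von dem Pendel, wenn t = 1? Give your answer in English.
We must differentiate our velocity equation v(t) = -20·t^4 + 4·t^3 + 3·t^2 - 10·t - 2 1 time. Taking d/dt of v(t), we find a(t) = -80·t^3 + 12·t^2 + 6·t - 10. From the given acceleration equation a(t) = -80·t^3 + 12·t^2 + 6·t - 10, we substitute t = 1 to get a = -72.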